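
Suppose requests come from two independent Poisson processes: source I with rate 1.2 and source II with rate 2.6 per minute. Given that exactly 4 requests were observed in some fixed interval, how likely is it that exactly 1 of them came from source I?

Given the total, each event is independently from source I with probability p = λ_I/(λ_I+λ_II) = 1.2/3.8 ≈ 0.3158.
So K ~ Binomial(4, 1.2/3.8): P(K = 1) = C(4,1) · (1.2/3.8)^1 · (2.6/3.8)^3 ≈ 0.4046.

0.4046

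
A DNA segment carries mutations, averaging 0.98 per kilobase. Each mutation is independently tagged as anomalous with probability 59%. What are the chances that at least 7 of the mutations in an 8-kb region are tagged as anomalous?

Thinning: the mutations that are tagged as anomalous themselves form a Poisson process with rate 0.59 × 0.98 = 0.5782 per kilobase.
Over the interval, μ = 0.5782 × 8 = 4.6256 (an 8-kb region = 8 kilobases).
P(N ≥ 7) = 1 − P(N ≤ 6) ≈ 0.1854.

0.1854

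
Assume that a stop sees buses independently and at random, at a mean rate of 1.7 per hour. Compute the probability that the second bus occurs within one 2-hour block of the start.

Over the interval, μ = 1.7 × 2 = 3.4 (a 2-hour block = 2 hours).
The second arrival falls in the interval iff at least 2 events occur there: P(S_2 ≤ t) = P(N ≥ 2) = 1 − P(N ≤ 1) ≈ 0.8532.

0.8532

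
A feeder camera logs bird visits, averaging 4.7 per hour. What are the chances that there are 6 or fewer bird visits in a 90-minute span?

0.4423

Over the interval, μ = 4.7 × 1.5 = 7.05 (a 90-minute span = 1.5 hours).
P(N ≤ 6) = Σ_{j=0}^{6} e^(−μ) μ^j/j! ≈ 0.4423.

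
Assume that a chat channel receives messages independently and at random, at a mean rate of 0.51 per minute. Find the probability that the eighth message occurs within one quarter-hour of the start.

Over the interval, μ = 0.51 × 15 = 7.65 (a quarter-hour = 15 minutes).
The eighth arrival falls in the interval iff at least 8 events occur there: P(S_8 ≤ t) = P(N ≥ 8) = 1 − P(N ≤ 7) ≈ 0.4972.

0.4972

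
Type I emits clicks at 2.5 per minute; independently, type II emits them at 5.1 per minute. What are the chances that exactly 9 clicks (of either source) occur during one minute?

Independent Poisson processes superpose: combined rate λ = 2.5 + 5.1 = 7.6 per minute.
So μ = 7.6.
P(N = 9) = e^(−7.6) · 7.6^9/9! ≈ 0.1167.

0.1167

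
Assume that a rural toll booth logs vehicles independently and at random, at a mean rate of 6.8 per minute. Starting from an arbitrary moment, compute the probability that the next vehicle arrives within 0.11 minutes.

0.5267

Inter-arrival times are exponential with rate λ = 6.8 per minute.
P(T ≤ 0.11) = 1 − e^(−λt) = 1 − e^(−6.8 × 0.11) = 1 − e^(−0.748) ≈ 0.5267.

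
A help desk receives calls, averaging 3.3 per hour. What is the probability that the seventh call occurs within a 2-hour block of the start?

0.4892

Over the interval, μ = 3.3 × 2 = 6.6 (a 2-hour block = 2 hours).
The seventh arrival falls in the interval iff at least 7 events occur there: P(S_7 ≤ t) = P(N ≥ 7) = 1 − P(N ≤ 6) ≈ 0.4892.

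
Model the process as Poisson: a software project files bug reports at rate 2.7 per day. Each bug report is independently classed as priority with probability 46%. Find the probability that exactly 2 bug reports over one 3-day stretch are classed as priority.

Thinning: the bug reports that are classed as priority themselves form a Poisson process with rate 0.46 × 2.7 = 1.242 per day.
Over the interval, μ = 1.242 × 3 = 3.726 (a 3-day stretch = 3 days).
P(N = 2) = e^(−3.726) · 3.726^2/2! ≈ 0.1672.

0.1672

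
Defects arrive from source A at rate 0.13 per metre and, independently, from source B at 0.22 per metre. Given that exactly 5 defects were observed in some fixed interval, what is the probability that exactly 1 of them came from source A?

0.2899

Given the total, each event is independently from source A with probability p = λ_A/(λ_A+λ_B) = 0.13/0.35 ≈ 0.3714.
So K ~ Binomial(5, 0.13/0.35): P(K = 1) = C(5,1) · (0.13/0.35)^1 · (0.22/0.35)^4 ≈ 0.2899.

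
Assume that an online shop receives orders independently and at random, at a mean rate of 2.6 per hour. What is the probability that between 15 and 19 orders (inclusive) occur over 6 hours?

0.4335

Over the interval, μ = 2.6 × 6 = 15.6 (6 hours).
P(15 ≤ N ≤ 19) = Σ_{j=15}^{19} e^(−15.6) · 15.6^j/j! ≈ 0.4335.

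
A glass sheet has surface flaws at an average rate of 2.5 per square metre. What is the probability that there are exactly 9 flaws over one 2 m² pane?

Over the interval, μ = 2.5 × 2 = 5 (a 2 m² pane = 2 square metres).
P(N = 9) = e^(−μ) μ^9/9! = e^(−5) · 5^9/362880 ≈ 0.0363.

0.0363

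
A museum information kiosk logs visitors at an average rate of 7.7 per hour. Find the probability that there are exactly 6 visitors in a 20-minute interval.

Over the interval, μ = 7.7 × 1/3 ≈ 2.56667 (a 20-minute interval = 1/3 hours).
P(N = 6) = e^(−μ) μ^6/6! = e^(−2.56667) · 2.56667^6/720 ≈ 0.0305.

0.0305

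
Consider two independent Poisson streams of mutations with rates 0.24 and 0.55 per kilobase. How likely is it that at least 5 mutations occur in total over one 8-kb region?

0.7555

Independent Poisson processes superpose: combined rate λ = 0.24 + 0.55 = 0.79 per kilobase.
Over the interval, μ = 0.79 × 8 = 6.32 (an 8-kb region = 8 kilobases).
P(N ≥ 5) = 1 − P(N ≤ 4) ≈ 0.7555.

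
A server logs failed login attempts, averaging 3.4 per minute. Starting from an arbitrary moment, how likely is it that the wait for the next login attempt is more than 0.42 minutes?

The wait for the next event is exponential with rate λ = 3.4 per minute.
P(T > 0.42) = e^(−λt) = e^(−3.4 × 0.42) = e^(−1.428) ≈ 0.2398.

0.2398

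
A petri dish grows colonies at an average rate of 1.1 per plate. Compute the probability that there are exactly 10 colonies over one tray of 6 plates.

Over the interval, μ = 1.1 × 6 = 6.6 (a tray of 6 plates = 6 plates).
P(N = 10) = e^(−μ) μ^10/10! = e^(−6.6) · 6.6^10/3628800 ≈ 0.0588.

0.0588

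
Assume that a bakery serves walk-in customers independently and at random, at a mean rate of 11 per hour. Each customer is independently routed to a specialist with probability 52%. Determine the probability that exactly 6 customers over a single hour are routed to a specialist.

Thinning: the customers that are routed to a specialist themselves form a Poisson process with rate 0.52 × 11 = 5.72 per hour.
So μ = 5.72.
P(N = 6) = e^(−5.72) · 5.72^6/6! ≈ 0.1595.

0.1595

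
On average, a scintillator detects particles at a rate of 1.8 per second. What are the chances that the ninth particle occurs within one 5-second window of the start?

Over the interval, μ = 1.8 × 5 = 9 (a 5-second window = 5 seconds).
The ninth arrival falls in the interval iff at least 9 events occur there: P(S_9 ≤ t) = P(N ≥ 9) = 1 − P(N ≤ 8) ≈ 0.5443.

0.5443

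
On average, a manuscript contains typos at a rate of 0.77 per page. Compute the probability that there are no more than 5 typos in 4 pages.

Over the interval, μ = 0.77 × 4 = 3.08 (4 pages).
P(N ≤ 5) = Σ_{j=0}^{5} e^(−μ) μ^j/j! ≈ 0.9078.

0.9078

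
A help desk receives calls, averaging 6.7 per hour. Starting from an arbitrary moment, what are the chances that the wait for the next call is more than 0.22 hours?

0.2290

The wait for the next event is exponential with rate λ = 6.7 per hour.
P(T > 0.22) = e^(−λt) = e^(−6.7 × 0.22) = e^(−1.474) ≈ 0.2290.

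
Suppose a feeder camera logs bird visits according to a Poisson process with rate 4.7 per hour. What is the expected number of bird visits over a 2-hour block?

E[N] = λt = 4.7 × 2 = 9.4 (a 2-hour block = 2 hours).

9.4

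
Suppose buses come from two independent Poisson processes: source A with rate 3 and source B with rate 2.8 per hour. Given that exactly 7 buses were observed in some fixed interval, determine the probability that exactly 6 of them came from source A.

Given the total, each event is independently from source A with probability p = λ_A/(λ_A+λ_B) = 3/5.8 ≈ 0.5172.
So K ~ Binomial(7, 3/5.8): P(K = 6) = C(7,6) · (3/5.8)^6 · (2.8/5.8)^1 ≈ 0.0647.

0.0647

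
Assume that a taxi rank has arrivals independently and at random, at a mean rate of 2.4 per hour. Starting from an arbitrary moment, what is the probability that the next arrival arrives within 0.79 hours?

0.8498

Inter-arrival times are exponential with rate λ = 2.4 per hour.
P(T ≤ 0.79) = 1 − e^(−λt) = 1 − e^(−2.4 × 0.79) = 1 − e^(−1.896) ≈ 0.8498.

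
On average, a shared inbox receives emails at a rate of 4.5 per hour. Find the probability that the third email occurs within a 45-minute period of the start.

Over the interval, μ = 4.5 × 0.75 = 3.375 (a 45-minute period = 0.75 hours).
The third arrival falls in the interval iff at least 3 events occur there: P(S_3 ≤ t) = P(N ≥ 3) = 1 − P(N ≤ 2) ≈ 0.6554.

0.6554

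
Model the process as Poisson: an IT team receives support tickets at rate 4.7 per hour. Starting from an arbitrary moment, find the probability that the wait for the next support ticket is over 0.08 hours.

0.6866

The wait for the next event is exponential with rate λ = 4.7 per hour.
P(T > 0.08) = e^(−λt) = e^(−4.7 × 0.08) = e^(−0.376) ≈ 0.6866.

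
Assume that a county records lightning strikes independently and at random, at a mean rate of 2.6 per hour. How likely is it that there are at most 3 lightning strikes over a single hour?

0.7360

With mean μ = 2.6 per hour,
P(N ≤ 3) = Σ_{j=0}^{3} e^(−μ) μ^j/j! ≈ 0.7360.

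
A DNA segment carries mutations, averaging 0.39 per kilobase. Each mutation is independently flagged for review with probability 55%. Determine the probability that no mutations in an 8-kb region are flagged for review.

Thinning: the mutations that are flagged for review themselves form a Poisson process with rate 0.55 × 0.39 = 0.2145 per kilobase.
Over the interval, μ = 0.2145 × 8 = 1.716 (an 8-kb region = 8 kilobases).
P(N = 0) = e^(−1.716) · 1.716^0/0! ≈ 0.1798.

0.1798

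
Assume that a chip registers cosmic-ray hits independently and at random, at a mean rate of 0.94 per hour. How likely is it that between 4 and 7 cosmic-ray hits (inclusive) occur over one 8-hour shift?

0.4633

Over the interval, μ = 0.94 × 8 = 7.52 (an 8-hour shift = 8 hours).
P(4 ≤ N ≤ 7) = Σ_{j=4}^{7} e^(−7.52) · 7.52^j/j! ≈ 0.4633.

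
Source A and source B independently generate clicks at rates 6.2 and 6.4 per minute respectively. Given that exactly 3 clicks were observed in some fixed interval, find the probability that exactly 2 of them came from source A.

Given the total, each event is independently from source A with probability p = λ_A/(λ_A+λ_B) = 6.2/12.6 ≈ 0.4921.
So K ~ Binomial(3, 6.2/12.6): P(K = 2) = C(3,2) · (6.2/12.6)^2 · (6.4/12.6)^1 ≈ 0.3690.

0.3690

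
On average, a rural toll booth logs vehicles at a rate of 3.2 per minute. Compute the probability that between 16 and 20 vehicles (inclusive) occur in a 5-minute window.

Over the interval, μ = 3.2 × 5 = 16 (a 5-minute window = 5 minutes).
P(16 ≤ N ≤ 20) = Σ_{j=16}^{20} e^(−16) · 16^j/j! ≈ 0.4014.

0.4014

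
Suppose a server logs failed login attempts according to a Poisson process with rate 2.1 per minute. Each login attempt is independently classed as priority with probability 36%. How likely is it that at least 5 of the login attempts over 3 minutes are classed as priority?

0.0801

Thinning: the login attempts that are classed as priority themselves form a Poisson process with rate 0.36 × 2.1 = 0.756 per minute.
Over the interval, μ = 0.756 × 3 = 2.268 (3 minutes).
P(N ≥ 5) = 1 − P(N ≤ 4) ≈ 0.0801.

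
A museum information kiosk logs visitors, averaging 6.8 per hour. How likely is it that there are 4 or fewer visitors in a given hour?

0.1920

With mean μ = 6.8 per hour,
P(N ≤ 4) = Σ_{j=0}^{4} e^(−μ) μ^j/j! ≈ 0.1920.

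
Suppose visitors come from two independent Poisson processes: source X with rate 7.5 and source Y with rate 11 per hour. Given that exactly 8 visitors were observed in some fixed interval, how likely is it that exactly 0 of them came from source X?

Given the total, each event is independently from source X with probability p = λ_X/(λ_X+λ_Y) = 7.5/18.5 ≈ 0.4054.
So K ~ Binomial(8, 7.5/18.5): P(K = 0) = C(8,0) · (7.5/18.5)^0 · (11/18.5)^8 ≈ 0.0156.

0.0156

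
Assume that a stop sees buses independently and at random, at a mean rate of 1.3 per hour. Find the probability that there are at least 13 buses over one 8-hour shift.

0.2478

Over the interval, μ = 1.3 × 8 = 10.4 (an 8-hour shift = 8 hours).
P(N ≥ 13) = 1 − P(N ≤ 12) = 1 − Σ_{j=0}^{12} e^(−μ) μ^j/j! ≈ 0.2478.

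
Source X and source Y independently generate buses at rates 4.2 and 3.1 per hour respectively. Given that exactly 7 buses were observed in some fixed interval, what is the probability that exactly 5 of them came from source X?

0.2387

Given the total, each event is independently from source X with probability p = λ_X/(λ_X+λ_Y) = 4.2/7.3 ≈ 0.5753.
So K ~ Binomial(7, 4.2/7.3): P(K = 5) = C(7,5) · (4.2/7.3)^5 · (3.1/7.3)^2 ≈ 0.2387.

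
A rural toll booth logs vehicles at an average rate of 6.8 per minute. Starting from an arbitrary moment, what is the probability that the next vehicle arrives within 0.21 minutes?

Inter-arrival times are exponential with rate λ = 6.8 per minute.
P(T ≤ 0.21) = 1 − e^(−λt) = 1 − e^(−6.8 × 0.21) = 1 − e^(−1.428) ≈ 0.7602.

0.7602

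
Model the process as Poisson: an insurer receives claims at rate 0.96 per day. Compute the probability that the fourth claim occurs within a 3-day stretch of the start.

Over the interval, μ = 0.96 × 3 = 2.88 (a 3-day stretch = 3 days).
The fourth arrival falls in the interval iff at least 4 events occur there: P(S_4 ≤ t) = P(N ≥ 4) = 1 − P(N ≤ 3) ≈ 0.3259.

0.3259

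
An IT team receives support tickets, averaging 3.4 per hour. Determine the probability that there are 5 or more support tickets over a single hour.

0.2558

With mean μ = 3.4 per hour,
P(N ≥ 5) = 1 − P(N ≤ 4) = 1 − Σ_{j=0}^{4} e^(−μ) μ^j/j! ≈ 0.2558.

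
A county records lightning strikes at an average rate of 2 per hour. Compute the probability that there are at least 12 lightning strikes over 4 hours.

Over the interval, μ = 2 × 4 = 8 (4 hours).
P(N ≥ 12) = 1 − P(N ≤ 11) = 1 − Σ_{j=0}^{11} e^(−μ) μ^j/j! ≈ 0.1119.

0.1119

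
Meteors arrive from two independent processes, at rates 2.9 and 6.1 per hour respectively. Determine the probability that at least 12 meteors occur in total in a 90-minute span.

Independent Poisson processes superpose: combined rate λ = 2.9 + 6.1 = 9 per hour.
Over the interval, μ = 9 × 1.5 = 13.5 (a 90-minute span = 1.5 hours).
P(N ≥ 12) = 1 − P(N ≤ 11) ≈ 0.6955.

0.6955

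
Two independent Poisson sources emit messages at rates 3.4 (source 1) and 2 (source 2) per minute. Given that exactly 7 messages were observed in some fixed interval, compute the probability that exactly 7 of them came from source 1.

0.0392

Given the total, each event is independently from source 1 with probability p = λ_1/(λ_1+λ_2) = 3.4/5.4 ≈ 0.6296.
So K ~ Binomial(7, 3.4/5.4): P(K = 7) = C(7,7) · (3.4/5.4)^7 · (2/5.4)^0 ≈ 0.0392.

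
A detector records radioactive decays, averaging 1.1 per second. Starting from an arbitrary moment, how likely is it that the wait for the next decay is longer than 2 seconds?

The wait for the next event is exponential with rate λ = 1.1 per second.
P(T > 2) = e^(−λt) = e^(−1.1 × 2) = e^(−2.2) ≈ 0.1108.

0.1108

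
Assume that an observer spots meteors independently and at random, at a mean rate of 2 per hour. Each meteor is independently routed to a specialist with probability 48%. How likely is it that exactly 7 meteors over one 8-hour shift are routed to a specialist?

0.1444

Thinning: the meteors that are routed to a specialist themselves form a Poisson process with rate 0.48 × 2 = 0.96 per hour.
Over the interval, μ = 0.96 × 8 = 7.68 (an 8-hour shift = 8 hours).
P(N = 7) = e^(−7.68) · 7.68^7/7! ≈ 0.1444.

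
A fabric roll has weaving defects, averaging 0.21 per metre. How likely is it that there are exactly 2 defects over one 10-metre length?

Over the interval, μ = 0.21 × 10 = 2.1 (a 10-metre length = 10 metres).
P(N = 2) = e^(−μ) μ^2/2! = e^(−2.1) · 2.1^2/2 ≈ 0.2700.

0.2700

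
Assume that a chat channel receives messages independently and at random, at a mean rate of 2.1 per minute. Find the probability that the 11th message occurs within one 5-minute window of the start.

Over the interval, μ = 2.1 × 5 = 10.5 (a 5-minute window = 5 minutes).
The 11th arrival falls in the interval iff at least 11 events occur there: P(S_11 ≤ t) = P(N ≥ 11) = 1 − P(N ≤ 10) ≈ 0.4793.

0.4793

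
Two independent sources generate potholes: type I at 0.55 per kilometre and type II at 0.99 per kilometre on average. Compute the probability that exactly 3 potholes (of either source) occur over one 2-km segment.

Independent Poisson processes superpose: combined rate λ = 0.55 + 0.99 = 1.54 per kilometre.
Over the interval, μ = 1.54 × 2 = 3.08 (a 2-km segment = 2 kilometres).
P(N = 3) = e^(−3.08) · 3.08^3/3! ≈ 0.2238.

0.2238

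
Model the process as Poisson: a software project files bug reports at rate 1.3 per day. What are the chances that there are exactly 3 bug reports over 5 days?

0.0688

Over the interval, μ = 1.3 × 5 = 6.5 (5 days).
P(N = 3) = e^(−μ) μ^3/3! = e^(−6.5) · 6.5^3/6 ≈ 0.0688.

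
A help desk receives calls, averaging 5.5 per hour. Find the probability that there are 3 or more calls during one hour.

0.9116

With mean μ = 5.5 per hour,
P(N ≥ 3) = 1 − P(N ≤ 2) = 1 − Σ_{j=0}^{2} e^(−μ) μ^j/j! ≈ 0.9116.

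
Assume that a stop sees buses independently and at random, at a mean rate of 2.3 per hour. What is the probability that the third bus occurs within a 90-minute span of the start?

0.6698

Over the interval, μ = 2.3 × 1.5 = 3.45 (a 90-minute span = 1.5 hours).
The third arrival falls in the interval iff at least 3 events occur there: P(S_3 ≤ t) = P(N ≥ 3) = 1 − P(N ≤ 2) ≈ 0.6698.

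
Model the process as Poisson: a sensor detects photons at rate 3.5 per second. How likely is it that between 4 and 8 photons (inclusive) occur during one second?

0.4535

With mean μ = 3.5 per second,
P(4 ≤ N ≤ 8) = Σ_{j=4}^{8} e^(−3.5) · 3.5^j/j! ≈ 0.4535.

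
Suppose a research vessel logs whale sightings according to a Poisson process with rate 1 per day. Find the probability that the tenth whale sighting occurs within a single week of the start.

0.1695

Over the interval, μ = 1 × 7 = 7 (a week = 7 days).
The tenth arrival falls in the interval iff at least 10 events occur there: P(S_10 ≤ t) = P(N ≥ 10) = 1 − P(N ≤ 9) ≈ 0.1695.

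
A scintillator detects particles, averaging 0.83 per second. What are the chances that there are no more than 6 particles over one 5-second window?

Over the interval, μ = 0.83 × 5 = 4.15 (a 5-second window = 5 seconds).
P(N ≤ 6) = Σ_{j=0}^{6} e^(−μ) μ^j/j! ≈ 0.8731.

0.8731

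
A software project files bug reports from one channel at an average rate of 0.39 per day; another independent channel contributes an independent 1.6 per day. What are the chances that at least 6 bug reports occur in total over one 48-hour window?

Independent Poisson processes superpose: combined rate λ = 0.39 + 1.6 = 1.99 per day.
Over the interval, μ = 1.99 × 2 = 3.98 (a 48-hour window = 2 days).
P(N ≥ 6) = 1 − P(N ≤ 5) ≈ 0.2118.

0.2118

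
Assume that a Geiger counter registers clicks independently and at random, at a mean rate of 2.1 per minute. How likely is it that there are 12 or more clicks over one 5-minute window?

0.3613

Over the interval, μ = 2.1 × 5 = 10.5 (a 5-minute window = 5 minutes).
P(N ≥ 12) = 1 − P(N ≤ 11) = 1 − Σ_{j=0}^{11} e^(−μ) μ^j/j! ≈ 0.3613.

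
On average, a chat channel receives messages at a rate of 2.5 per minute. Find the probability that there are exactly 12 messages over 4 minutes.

Over the interval, μ = 2.5 × 4 = 10 (4 minutes).
P(N = 12) = e^(−μ) μ^12/12! = e^(−10) · 10^12/479001600 ≈ 0.0948.

0.0948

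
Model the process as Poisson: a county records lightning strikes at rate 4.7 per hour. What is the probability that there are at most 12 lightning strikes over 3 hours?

Over the interval, μ = 4.7 × 3 = 14.1 (3 hours).
P(N ≤ 12) = Σ_{j=0}^{12} e^(−μ) μ^j/j! ≈ 0.3487.

0.3487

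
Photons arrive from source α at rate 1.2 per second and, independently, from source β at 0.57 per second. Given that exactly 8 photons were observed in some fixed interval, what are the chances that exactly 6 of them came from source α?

Given the total, each event is independently from source α with probability p = λ_α/(λ_α+λ_β) = 1.2/1.77 ≈ 0.6780.
So K ~ Binomial(8, 1.2/1.77): P(K = 6) = C(8,6) · (1.2/1.77)^6 · (0.57/1.77)^2 ≈ 0.2820.

0.2820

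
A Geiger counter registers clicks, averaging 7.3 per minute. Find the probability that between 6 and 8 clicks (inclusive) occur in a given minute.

With mean μ = 7.3 per minute,
P(6 ≤ N ≤ 8) = Σ_{j=6}^{8} e^(−7.3) · 7.3^j/j! ≈ 0.4252.

0.4252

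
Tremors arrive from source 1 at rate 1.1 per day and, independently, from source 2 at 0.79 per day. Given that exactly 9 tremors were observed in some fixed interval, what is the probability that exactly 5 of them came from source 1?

Given the total, each event is independently from source 1 with probability p = λ_1/(λ_1+λ_2) = 1.1/1.89 ≈ 0.5820.
So K ~ Binomial(9, 1.1/1.89): P(K = 5) = C(9,5) · (1.1/1.89)^5 · (0.79/1.89)^4 ≈ 0.2569.

0.2569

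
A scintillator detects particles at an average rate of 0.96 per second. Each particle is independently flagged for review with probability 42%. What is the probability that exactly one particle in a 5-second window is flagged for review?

Thinning: the particles that are flagged for review themselves form a Poisson process with rate 0.42 × 0.96 = 0.4032 per second.
Over the interval, μ = 0.4032 × 5 = 2.016 (a 5-second window = 5 seconds).
P(N = 1) = e^(−2.016) · 2.016^1/1! ≈ 0.2685.

0.2685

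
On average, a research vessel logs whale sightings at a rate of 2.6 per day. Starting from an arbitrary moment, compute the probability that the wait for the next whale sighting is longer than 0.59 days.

The wait for the next event is exponential with rate λ = 2.6 per day.
P(T > 0.59) = e^(−λt) = e^(−2.6 × 0.59) = e^(−1.534) ≈ 0.2157.

0.2157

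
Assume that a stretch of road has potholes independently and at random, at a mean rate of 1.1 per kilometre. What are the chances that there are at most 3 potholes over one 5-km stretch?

Over the interval, μ = 1.1 × 5 = 5.5 (a 5-km stretch = 5 kilometres).
P(N ≤ 3) = Σ_{j=0}^{3} e^(−μ) μ^j/j! ≈ 0.2017.

0.2017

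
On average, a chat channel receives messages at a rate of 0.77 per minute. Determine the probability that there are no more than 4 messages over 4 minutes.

Over the interval, μ = 0.77 × 4 = 3.08 (4 minutes).
P(N ≤ 4) = Σ_{j=0}^{4} e^(−μ) μ^j/j! ≈ 0.8016.

0.8016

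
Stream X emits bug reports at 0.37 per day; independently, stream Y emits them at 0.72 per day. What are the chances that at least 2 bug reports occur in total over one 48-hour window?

0.6405

Independent Poisson processes superpose: combined rate λ = 0.37 + 0.72 = 1.09 per day.
Over the interval, μ = 1.09 × 2 = 2.18 (a 48-hour window = 2 days).
P(N ≥ 2) = 1 − P(N ≤ 1) ≈ 0.6405.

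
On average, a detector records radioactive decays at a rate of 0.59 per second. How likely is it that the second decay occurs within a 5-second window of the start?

Over the interval, μ = 0.59 × 5 = 2.95 (a 5-second window = 5 seconds).
The second arrival falls in the interval iff at least 2 events occur there: P(S_2 ≤ t) = P(N ≥ 2) = 1 − P(N ≤ 1) ≈ 0.7933.

0.7933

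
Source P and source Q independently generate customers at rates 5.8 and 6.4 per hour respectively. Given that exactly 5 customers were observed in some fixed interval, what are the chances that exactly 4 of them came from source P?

0.1340

Given the total, each event is independently from source P with probability p = λ_P/(λ_P+λ_Q) = 5.8/12.2 ≈ 0.4754.
So K ~ Binomial(5, 5.8/12.2): P(K = 4) = C(5,4) · (5.8/12.2)^4 · (6.4/12.2)^1 ≈ 0.1340.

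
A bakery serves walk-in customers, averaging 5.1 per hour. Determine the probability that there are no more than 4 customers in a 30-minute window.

Over the interval, μ = 5.1 × 0.5 = 2.55 (a 30-minute window = 0.5 hours).
P(N ≤ 4) = Σ_{j=0}^{4} e^(−μ) μ^j/j! ≈ 0.8844.

0.8844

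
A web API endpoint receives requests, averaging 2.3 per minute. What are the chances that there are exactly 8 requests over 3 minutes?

0.1284

Over the interval, μ = 2.3 × 3 = 6.9 (3 minutes).
P(N = 8) = e^(−μ) μ^8/8! = e^(−6.9) · 6.9^8/40320 ≈ 0.1284.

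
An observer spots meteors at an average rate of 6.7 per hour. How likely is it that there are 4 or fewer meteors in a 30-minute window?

0.7534

Over the interval, μ = 6.7 × 0.5 = 3.35 (a 30-minute window = 0.5 hours).
P(N ≤ 4) = Σ_{j=0}^{4} e^(−μ) μ^j/j! ≈ 0.7534.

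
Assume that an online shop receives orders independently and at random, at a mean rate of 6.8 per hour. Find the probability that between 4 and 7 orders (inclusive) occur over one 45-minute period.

Over the interval, μ = 6.8 × 0.75 = 5.1 (a 45-minute period = 0.75 hours).
P(4 ≤ N ≤ 7) = Σ_{j=4}^{7} e^(−5.1) · 5.1^j/j! ≈ 0.6047.

0.6047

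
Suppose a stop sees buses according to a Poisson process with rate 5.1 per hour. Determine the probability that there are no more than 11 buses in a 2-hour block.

0.6738

Over the interval, μ = 5.1 × 2 = 10.2 (a 2-hour block = 2 hours).
P(N ≤ 11) = Σ_{j=0}^{11} e^(−μ) μ^j/j! ≈ 0.6738.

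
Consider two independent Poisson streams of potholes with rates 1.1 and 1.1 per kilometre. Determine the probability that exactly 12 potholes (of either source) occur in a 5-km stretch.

0.1094

Independent Poisson processes superpose: combined rate λ = 1.1 + 1.1 = 2.2 per kilometre.
Over the interval, μ = 2.2 × 5 = 11 (a 5-km stretch = 5 kilometres).
P(N = 12) = e^(−11) · 11^12/12! ≈ 0.1094.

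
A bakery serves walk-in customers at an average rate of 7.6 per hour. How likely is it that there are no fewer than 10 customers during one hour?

With mean μ = 7.6 per hour,
P(N ≥ 10) = 1 − P(N ≤ 9) = 1 − Σ_{j=0}^{9} e^(−μ) μ^j/j! ≈ 0.2351.

0.2351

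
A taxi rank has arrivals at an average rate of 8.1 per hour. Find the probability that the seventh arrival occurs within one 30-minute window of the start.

0.1159

Over the interval, μ = 8.1 × 0.5 = 4.05 (a 30-minute window = 0.5 hours).
The seventh arrival falls in the interval iff at least 7 events occur there: P(S_7 ≤ t) = P(N ≥ 7) = 1 − P(N ≤ 6) ≈ 0.1159.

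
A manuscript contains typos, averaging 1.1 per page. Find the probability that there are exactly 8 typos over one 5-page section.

0.0849

Over the interval, μ = 1.1 × 5 = 5.5 (a 5-page section = 5 pages).
P(N = 8) = e^(−μ) μ^8/8! = e^(−5.5) · 5.5^8/40320 ≈ 0.0849.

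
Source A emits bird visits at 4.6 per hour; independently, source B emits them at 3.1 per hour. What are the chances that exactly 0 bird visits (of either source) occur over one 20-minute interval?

0.0768

Independent Poisson processes superpose: combined rate λ = 4.6 + 3.1 = 7.7 per hour.
Over the interval, μ = 7.7 × 1/3 ≈ 2.56667 (a 20-minute interval = 1/3 hours).
P(N = 0) = e^(−2.56667) · 2.56667^0/0! ≈ 0.0768.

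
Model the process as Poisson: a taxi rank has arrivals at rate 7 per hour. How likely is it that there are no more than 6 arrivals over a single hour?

With mean μ = 7 per hour,
P(N ≤ 6) = Σ_{j=0}^{6} e^(−μ) μ^j/j! ≈ 0.4497.

0.4497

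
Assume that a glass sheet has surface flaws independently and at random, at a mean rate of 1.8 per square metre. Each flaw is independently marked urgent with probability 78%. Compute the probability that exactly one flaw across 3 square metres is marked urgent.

Thinning: the flaws that are marked urgent themselves form a Poisson process with rate 0.78 × 1.8 = 1.404 per square metre.
Over the interval, μ = 1.404 × 3 = 4.212 (3 square metres).
P(N = 1) = e^(−4.212) · 4.212^1/1! ≈ 0.0624.

0.0624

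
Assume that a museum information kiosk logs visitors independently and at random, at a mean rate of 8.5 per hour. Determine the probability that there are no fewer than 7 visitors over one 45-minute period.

Over the interval, μ = 8.5 × 0.75 = 6.375 (a 45-minute period = 0.75 hours).
P(N ≥ 7) = 1 − P(N ≤ 6) = 1 − Σ_{j=0}^{6} e^(−μ) μ^j/j! ≈ 0.4537.

0.4537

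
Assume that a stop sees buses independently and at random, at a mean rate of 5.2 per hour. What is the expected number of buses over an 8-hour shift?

E[N] = λt = 5.2 × 8 = 41.6 (an 8-hour shift = 8 hours).

41.6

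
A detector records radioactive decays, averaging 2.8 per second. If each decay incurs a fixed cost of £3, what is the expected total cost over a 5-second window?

£42

E[N] = 2.8 × 5 = 14 (a 5-second window = 5 seconds); E[cost] = 14 × £3 = £42.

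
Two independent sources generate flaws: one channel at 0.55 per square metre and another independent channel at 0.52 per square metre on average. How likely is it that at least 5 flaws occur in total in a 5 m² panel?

Independent Poisson processes superpose: combined rate λ = 0.55 + 0.52 = 1.07 per square metre.
Over the interval, μ = 1.07 × 5 = 5.35 (a 5 m² panel = 5 square metres).
P(N ≥ 5) = 1 − P(N ≤ 4) ≈ 0.6186.

0.6186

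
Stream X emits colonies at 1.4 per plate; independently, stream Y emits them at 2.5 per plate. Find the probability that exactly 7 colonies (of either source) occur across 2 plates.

Independent Poisson processes superpose: combined rate λ = 1.4 + 2.5 = 3.9 per plate.
Over the interval, μ = 3.9 × 2 = 7.8 (2 plates).
P(N = 7) = e^(−7.8) · 7.8^7/7! ≈ 0.1428.

0.1428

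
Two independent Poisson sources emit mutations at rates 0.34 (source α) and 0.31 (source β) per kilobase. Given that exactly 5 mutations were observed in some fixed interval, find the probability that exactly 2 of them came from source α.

Given the total, each event is independently from source α with probability p = λ_α/(λ_α+λ_β) = 0.34/0.65 ≈ 0.5231.
So K ~ Binomial(5, 0.34/0.65): P(K = 2) = C(5,2) · (0.34/0.65)^2 · (0.31/0.65)^3 ≈ 0.2968.

0.2968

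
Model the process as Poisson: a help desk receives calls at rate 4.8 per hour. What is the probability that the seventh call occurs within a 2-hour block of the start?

0.8426

Over the interval, μ = 4.8 × 2 = 9.6 (a 2-hour block = 2 hours).
The seventh arrival falls in the interval iff at least 7 events occur there: P(S_7 ≤ t) = P(N ≥ 7) = 1 − P(N ≤ 6) ≈ 0.8426.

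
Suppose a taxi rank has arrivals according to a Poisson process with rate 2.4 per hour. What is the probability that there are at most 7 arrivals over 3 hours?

0.5689

Over the interval, μ = 2.4 × 3 = 7.2 (3 hours).
P(N ≤ 7) = Σ_{j=0}^{7} e^(−μ) μ^j/j! ≈ 0.5689.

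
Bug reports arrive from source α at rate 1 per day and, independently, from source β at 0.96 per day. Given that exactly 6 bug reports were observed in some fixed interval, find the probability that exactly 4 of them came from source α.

Given the total, each event is independently from source α with probability p = λ_α/(λ_α+λ_β) = 1/1.96 ≈ 0.5102.
So K ~ Binomial(6, 1/1.96): P(K = 4) = C(6,4) · (1/1.96)^4 · (0.96/1.96)^2 ≈ 0.2438.

0.2438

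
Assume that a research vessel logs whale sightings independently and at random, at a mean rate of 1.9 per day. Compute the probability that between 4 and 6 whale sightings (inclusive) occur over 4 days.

Over the interval, μ = 1.9 × 4 = 7.6 (4 days).
P(4 ≤ N ≤ 6) = Σ_{j=4}^{6} e^(−7.6) · 7.6^j/j! ≈ 0.3092.

0.3092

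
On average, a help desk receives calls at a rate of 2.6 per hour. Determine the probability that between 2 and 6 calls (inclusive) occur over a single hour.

0.7154

With mean μ = 2.6 per hour,
P(2 ≤ N ≤ 6) = Σ_{j=2}^{6} e^(−2.6) · 2.6^j/j! ≈ 0.7154.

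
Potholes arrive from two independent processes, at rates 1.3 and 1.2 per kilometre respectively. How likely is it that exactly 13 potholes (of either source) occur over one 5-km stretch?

0.1089

Independent Poisson processes superpose: combined rate λ = 1.3 + 1.2 = 2.5 per kilometre.
Over the interval, μ = 2.5 × 5 = 12.5 (a 5-km stretch = 5 kilometres).
P(N = 13) = e^(−12.5) · 12.5^13/13! ≈ 0.1089.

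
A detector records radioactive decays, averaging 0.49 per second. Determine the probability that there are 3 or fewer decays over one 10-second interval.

0.2793

Over the interval, μ = 0.49 × 10 = 4.9 (a 10-second interval = 10 seconds).
P(N ≤ 3) = Σ_{j=0}^{3} e^(−μ) μ^j/j! ≈ 0.2793.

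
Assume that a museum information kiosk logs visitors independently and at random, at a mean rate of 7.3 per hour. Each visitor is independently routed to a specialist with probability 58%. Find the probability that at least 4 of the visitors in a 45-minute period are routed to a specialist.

0.3920

Thinning: the visitors that are routed to a specialist themselves form a Poisson process with rate 0.58 × 7.3 = 4.234 per hour.
Over the interval, μ = 4.234 × 0.75 = 3.1755 (a 45-minute period = 0.75 hours).
P(N ≥ 4) = 1 − P(N ≤ 3) ≈ 0.3920.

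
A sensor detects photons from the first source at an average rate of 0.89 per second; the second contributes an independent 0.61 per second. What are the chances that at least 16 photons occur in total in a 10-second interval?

Independent Poisson processes superpose: combined rate λ = 0.89 + 0.61 = 1.5 per second.
Over the interval, μ = 1.5 × 10 = 15 (a 10-second interval = 10 seconds).
P(N ≥ 16) = 1 − P(N ≤ 15) ≈ 0.4319.

0.4319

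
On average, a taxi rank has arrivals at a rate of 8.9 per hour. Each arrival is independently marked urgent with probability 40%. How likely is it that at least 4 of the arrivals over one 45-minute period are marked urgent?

0.2793

Thinning: the arrivals that are marked urgent themselves form a Poisson process with rate 0.4 × 8.9 = 3.56 per hour.
Over the interval, μ = 3.56 × 0.75 = 2.67 (a 45-minute period = 0.75 hours).
P(N ≥ 4) = 1 − P(N ≤ 3) ≈ 0.2793.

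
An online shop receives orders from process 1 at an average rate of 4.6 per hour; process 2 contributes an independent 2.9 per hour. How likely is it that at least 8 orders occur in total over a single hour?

Independent Poisson processes superpose: combined rate λ = 4.6 + 2.9 = 7.5 per hour.
So μ = 7.5.
P(N ≥ 8) = 1 − P(N ≤ 7) ≈ 0.4754.

0.4754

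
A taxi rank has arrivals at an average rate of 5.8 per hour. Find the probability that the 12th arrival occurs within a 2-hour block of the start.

Over the interval, μ = 5.8 × 2 = 11.6 (a 2-hour block = 2 hours).
The 12th arrival falls in the interval iff at least 12 events occur there: P(S_12 ≤ t) = P(N ≥ 12) = 1 − P(N ≤ 11) ≈ 0.4920.

0.4920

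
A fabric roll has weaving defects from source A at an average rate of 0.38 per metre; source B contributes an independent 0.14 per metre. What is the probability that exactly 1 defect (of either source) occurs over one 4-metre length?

Independent Poisson processes superpose: combined rate λ = 0.38 + 0.14 = 0.52 per metre.
Over the interval, μ = 0.52 × 4 = 2.08 (a 4-metre length = 4 metres).
P(N = 1) = e^(−2.08) · 2.08^1/1! ≈ 0.2599.

0.2599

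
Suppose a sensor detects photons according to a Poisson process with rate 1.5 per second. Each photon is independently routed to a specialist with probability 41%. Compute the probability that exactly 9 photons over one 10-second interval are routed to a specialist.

0.0740

Thinning: the photons that are routed to a specialist themselves form a Poisson process with rate 0.41 × 1.5 = 0.615 per second.
Over the interval, μ = 0.615 × 10 = 6.15 (a 10-second interval = 10 seconds).
P(N = 9) = e^(−6.15) · 6.15^9/9! ≈ 0.0740.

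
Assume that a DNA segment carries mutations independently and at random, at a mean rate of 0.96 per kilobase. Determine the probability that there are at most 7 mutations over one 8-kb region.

Over the interval, μ = 0.96 × 8 = 7.68 (an 8-kb region = 8 kilobases).
P(N ≤ 7) = Σ_{j=0}^{7} e^(−μ) μ^j/j! ≈ 0.4984.

0.4984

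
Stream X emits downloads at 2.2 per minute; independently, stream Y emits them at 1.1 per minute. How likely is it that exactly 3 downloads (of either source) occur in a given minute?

0.2209

Independent Poisson processes superpose: combined rate λ = 2.2 + 1.1 = 3.3 per minute.
So μ = 3.3.
P(N = 3) = e^(−3.3) · 3.3^3/3! ≈ 0.2209.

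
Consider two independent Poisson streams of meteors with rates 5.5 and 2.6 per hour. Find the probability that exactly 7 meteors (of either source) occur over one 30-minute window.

Independent Poisson processes superpose: combined rate λ = 5.5 + 2.6 = 8.1 per hour.
Over the interval, μ = 8.1 × 0.5 = 4.05 (a 30-minute window = 0.5 hours).
P(N = 7) = e^(−4.05) · 4.05^7/7! ≈ 0.0618.

0.0618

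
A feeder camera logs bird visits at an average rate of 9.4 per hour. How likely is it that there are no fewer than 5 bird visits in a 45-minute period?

0.8315

Over the interval, μ = 9.4 × 0.75 = 7.05 (a 45-minute period = 0.75 hours).
P(N ≥ 5) = 1 − P(N ≤ 4) = 1 − Σ_{j=0}^{4} e^(−μ) μ^j/j! ≈ 0.8315.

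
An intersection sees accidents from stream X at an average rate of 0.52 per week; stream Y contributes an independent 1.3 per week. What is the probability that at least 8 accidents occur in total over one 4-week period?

0.4429

Independent Poisson processes superpose: combined rate λ = 0.52 + 1.3 = 1.82 per week.
Over the interval, μ = 1.82 × 4 = 7.28 (a 4-week period = 4 weeks).
P(N ≥ 8) = 1 − P(N ≤ 7) ≈ 0.4429.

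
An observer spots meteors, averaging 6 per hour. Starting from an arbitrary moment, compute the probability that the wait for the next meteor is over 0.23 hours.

The wait for the next event is exponential with rate λ = 6 per hour.
P(T > 0.23) = e^(−λt) = e^(−6 × 0.23) = e^(−1.38) ≈ 0.2516.

0.2516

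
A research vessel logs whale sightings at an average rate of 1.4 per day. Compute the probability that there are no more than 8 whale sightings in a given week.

0.3558

Over the interval, μ = 1.4 × 7 = 9.8 (a week = 7 days).
P(N ≤ 8) = Σ_{j=0}^{8} e^(−μ) μ^j/j! ≈ 0.3558.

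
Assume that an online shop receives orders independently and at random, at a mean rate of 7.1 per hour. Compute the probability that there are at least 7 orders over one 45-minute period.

0.2867

Over the interval, μ = 7.1 × 0.75 = 5.325 (a 45-minute period = 0.75 hours).
P(N ≥ 7) = 1 − P(N ≤ 6) = 1 − Σ_{j=0}^{6} e^(−μ) μ^j/j! ≈ 0.2867.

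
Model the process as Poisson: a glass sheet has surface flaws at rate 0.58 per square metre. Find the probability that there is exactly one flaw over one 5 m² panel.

Over the interval, μ = 0.58 × 5 = 2.9 (a 5 m² panel = 5 square metres).
P(N = 1) = e^(−μ) μ^1/1! = e^(−2.9) · 2.9^1/1 ≈ 0.1596.

0.1596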